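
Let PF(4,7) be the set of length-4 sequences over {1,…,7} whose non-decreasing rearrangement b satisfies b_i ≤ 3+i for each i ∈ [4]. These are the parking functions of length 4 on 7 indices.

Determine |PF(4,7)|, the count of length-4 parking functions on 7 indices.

2048

|PF(4,7)| = 4·8^3 = 4 · 512 = 2048 (Konheim–Weiss)
Check (4,5,7,6) → sorted (4,5,6,7): b_i ≤ 3+i ∀i, a PF.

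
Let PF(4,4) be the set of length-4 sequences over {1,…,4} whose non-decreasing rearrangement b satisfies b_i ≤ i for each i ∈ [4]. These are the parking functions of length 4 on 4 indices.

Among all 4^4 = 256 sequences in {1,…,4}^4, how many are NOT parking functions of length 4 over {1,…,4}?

Count = (5−4)·5^(4−1) = 1 · 125 = 125
E.g. (2,2,4,4) → sorted (2,2,4,4): b_1=2>1, not a PF.
So 256 − 125 = 131 fail.

131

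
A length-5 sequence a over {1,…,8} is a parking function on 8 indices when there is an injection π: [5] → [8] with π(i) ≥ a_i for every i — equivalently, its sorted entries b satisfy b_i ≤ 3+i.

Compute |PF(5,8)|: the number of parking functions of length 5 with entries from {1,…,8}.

Count = (9−5)·9^(5−1) = 4·6561 = 26244 (Pollak)
One tuple (5,1,6,1,3) → sorted (1,1,3,5,6): b_i ≤ 3+i ∀i, a PF.

26244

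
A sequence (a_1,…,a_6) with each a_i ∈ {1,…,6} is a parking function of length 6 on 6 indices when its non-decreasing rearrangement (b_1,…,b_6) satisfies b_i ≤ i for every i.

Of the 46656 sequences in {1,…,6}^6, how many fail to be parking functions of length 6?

|PF| = (6+1−6)·(6+1)^{6−1} = 1·16807 = 16807 (Pollak)
Example (5,5,5,6,2,3) → sorted (2,3,5,5,5,6): b_1=2>1, not a PF.
6^6 − 16807 = 46656 − 16807 = 29849

29849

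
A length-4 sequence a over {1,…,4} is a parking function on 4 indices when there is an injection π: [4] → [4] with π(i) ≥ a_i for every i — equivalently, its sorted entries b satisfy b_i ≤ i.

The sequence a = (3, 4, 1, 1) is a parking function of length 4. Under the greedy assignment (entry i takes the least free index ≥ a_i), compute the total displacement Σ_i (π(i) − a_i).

1

Σπ = 4·5/2 = 10 (π permutes [4]); Σa = 3+4+1+1 = 9; disp = 10−9 = 1.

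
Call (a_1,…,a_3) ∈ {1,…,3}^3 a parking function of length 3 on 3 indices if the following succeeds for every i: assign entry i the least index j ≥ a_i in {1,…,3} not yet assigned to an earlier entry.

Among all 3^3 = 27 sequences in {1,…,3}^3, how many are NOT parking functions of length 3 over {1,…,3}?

|PF| = 1·4^2 = 1·16 = 16 [KW]
Check (3,3,3) → sorted (3,3,3): b_1=3>1, not a PF.
Total 27; non-PF = 27−16 = 11

11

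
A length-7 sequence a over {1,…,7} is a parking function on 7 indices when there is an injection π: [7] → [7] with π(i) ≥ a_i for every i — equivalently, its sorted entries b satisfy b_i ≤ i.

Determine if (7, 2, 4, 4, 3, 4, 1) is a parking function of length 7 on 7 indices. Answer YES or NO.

Order a: b = (1, 2, 3, 4, 4, 4, 7).
  b_1=1 ≤ 1
  b_2=2 ≤ 2
  b_3=3 ≤ 3
  b_4=4 ≤ 4
  b_5=4 ≤ 5
  b_6=4 ≤ 6
  b_7=7 ≤ 7
All bounds hold ⇒ YES

YES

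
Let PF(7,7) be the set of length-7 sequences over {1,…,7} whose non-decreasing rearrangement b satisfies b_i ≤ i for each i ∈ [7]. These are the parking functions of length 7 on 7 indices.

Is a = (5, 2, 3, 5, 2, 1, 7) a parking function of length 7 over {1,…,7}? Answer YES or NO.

YES

Sorted: b = (1, 2, 2, 3, 5, 5, 7).
  b_1=1 ≤ 1
  b_2=2 ≤ 2
  b_3=2 ≤ 3
  b_4=3 ≤ 4
  b_5=5 ≤ 5
  b_6=5 ≤ 6
  b_7=7 ≤ 7
All bounds hold ⇒ YES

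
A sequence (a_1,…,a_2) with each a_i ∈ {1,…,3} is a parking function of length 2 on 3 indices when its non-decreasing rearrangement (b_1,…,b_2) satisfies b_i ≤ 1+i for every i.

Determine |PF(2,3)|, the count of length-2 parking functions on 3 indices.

#PF = 2·4^1 = 2·4 = 8
One tuple (2,2) → sorted (2,2): b_i ≤ 1+i ∀i, a PF.

8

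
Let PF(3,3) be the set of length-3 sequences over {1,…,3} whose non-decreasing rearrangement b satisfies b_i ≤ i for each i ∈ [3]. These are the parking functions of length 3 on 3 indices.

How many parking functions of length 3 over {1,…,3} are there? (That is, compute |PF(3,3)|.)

|PF| = (3−3+1)·(3+1)^(3−1) = 1×16 = 16 [KW]
Check (1,1,3) → sorted (1,1,3): b_i ≤ i ∀i, a PF.

16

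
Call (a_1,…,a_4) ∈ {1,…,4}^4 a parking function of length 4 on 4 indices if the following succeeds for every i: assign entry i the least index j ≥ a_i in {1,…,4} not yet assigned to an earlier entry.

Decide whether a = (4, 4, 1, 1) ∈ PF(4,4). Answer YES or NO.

Sorted: b = (1, 1, 4, 4).
  b_1=1 ≤ 1
  b_2=1 ≤ 2
  b_3=4 > 3
  fails at i=3 ⇒ NO

NO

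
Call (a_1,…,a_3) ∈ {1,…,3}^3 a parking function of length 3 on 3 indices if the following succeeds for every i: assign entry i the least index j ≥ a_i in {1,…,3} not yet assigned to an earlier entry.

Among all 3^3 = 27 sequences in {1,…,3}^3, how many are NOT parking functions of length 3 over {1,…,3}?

11

|PF| = 1·4^2 = 1·16 = 16 (Pollak)
Check (3,3,3) → sorted (3,3,3): b_1=3>1, not a PF.
3^3 − 16 = 27 − 16 = 11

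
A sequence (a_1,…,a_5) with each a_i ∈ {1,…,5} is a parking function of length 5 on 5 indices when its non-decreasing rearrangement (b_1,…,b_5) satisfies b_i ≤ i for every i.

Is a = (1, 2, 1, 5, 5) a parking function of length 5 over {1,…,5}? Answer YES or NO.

NO

Rearranged: b = (1, 1, 2, 5, 5).
  b_1=1 ≤ 1
  b_2=1 ≤ 2
  b_3=2 ≤ 3
  b_4=5 > 4
  fails at i=4 ⇒ NO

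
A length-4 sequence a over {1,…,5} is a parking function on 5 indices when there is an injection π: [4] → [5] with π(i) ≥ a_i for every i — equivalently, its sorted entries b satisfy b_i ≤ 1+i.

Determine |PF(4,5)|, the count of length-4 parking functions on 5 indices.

#PF = (5+1−4)·(5+1)^{4−1} = 2 · 216 = 432 (Konheim–Weiss)
E.g. (3,1,3,2) → sorted (1,2,3,3): b_i ≤ 1+i ∀i, a PF.

432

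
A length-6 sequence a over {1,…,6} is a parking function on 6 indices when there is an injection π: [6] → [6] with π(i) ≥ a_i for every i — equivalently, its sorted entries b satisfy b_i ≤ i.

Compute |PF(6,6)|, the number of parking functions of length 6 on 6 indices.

#PF = (6−6+1)·(6+1)^(6−1) = 1×16807 = 16807 [KW]
Check (1,2,4,5,1,1) → sorted (1,1,1,2,4,5): b_i ≤ i ∀i, a PF.

16807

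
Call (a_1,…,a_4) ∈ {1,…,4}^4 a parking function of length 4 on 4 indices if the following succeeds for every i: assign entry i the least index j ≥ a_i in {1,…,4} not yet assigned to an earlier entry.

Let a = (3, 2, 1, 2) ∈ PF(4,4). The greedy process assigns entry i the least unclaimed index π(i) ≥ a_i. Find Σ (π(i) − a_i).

2

Σπ = 4·5/2 = 10 (π permutes [4]); Σa = 3+2+1+2 = 8; disp = 10−8 = 2.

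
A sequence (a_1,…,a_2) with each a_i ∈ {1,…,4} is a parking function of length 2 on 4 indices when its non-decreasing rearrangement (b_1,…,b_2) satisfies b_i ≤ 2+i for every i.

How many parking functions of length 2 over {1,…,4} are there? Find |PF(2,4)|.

15

|PF(2,4)| = (4+1−2)·(4+1)^{2−1} = 3×5 = 15 [KW]
E.g. (2,3) → sorted (2,3): b_i ≤ 2+i ∀i, a PF.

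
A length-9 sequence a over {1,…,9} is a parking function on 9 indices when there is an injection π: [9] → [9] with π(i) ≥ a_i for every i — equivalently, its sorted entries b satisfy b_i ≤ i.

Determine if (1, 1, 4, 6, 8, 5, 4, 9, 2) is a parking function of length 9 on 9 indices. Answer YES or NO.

Order a: b = (1, 1, 2, 4, 4, 5, 6, 8, 9).
  b_1=1 ≤ 1
  b_2=1 ≤ 2
  b_3=2 ≤ 3
  b_4=4 ≤ 4
  b_5=4 ≤ 5
  b_6=5 ≤ 6
  b_7=6 ≤ 7
  b_8=8 ≤ 8
  b_9=9 ≤ 9
All bounds hold ⇒ YES

YES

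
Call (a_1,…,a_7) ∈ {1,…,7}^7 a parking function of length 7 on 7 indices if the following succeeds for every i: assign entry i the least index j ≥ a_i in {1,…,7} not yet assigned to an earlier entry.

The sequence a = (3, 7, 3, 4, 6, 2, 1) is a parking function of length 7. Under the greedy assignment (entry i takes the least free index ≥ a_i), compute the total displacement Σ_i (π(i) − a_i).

2

Σπ(i) = 1+…+7 = 28; Σa = 3+7+3+4+6+2+1 = 26; disp = 28−26 = 2.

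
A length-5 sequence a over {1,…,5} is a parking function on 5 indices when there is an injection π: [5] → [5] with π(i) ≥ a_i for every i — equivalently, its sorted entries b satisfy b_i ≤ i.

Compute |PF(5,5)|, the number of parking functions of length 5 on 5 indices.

|PF| = (5+1−5)·(5+1)^{5−1} = 1×1296 = 1296 (Konheim–Weiss)
One tuple (1,4,2,1,3) → sorted (1,1,2,3,4): b_i ≤ i ∀i, a PF.

1296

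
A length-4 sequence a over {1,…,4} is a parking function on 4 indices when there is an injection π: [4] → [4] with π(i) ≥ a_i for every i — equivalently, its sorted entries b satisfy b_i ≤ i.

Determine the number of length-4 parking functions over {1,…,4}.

|PF(4,4)| = 1·5^3 = 1·125 = 125
Example (1,3,2,2) → sorted (1,2,2,3): b_i ≤ i ∀i, a PF.

125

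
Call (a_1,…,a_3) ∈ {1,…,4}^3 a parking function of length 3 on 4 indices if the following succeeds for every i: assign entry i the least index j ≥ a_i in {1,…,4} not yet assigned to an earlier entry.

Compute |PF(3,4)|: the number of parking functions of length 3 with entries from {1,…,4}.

50

#PF = (4+1−3)·(4+1)^{3−1} = 2×25 = 50
Example (3,3,2) → sorted (2,3,3): b_i ≤ 1+i ∀i, a PF.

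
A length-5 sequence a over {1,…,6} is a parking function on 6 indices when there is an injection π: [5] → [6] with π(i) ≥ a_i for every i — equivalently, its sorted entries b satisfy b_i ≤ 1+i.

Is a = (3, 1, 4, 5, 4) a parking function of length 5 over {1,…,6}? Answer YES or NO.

YES

Order a: b = (1, 3, 4, 4, 5).
  b_1=1 ≤ 2
  b_2=3 ≤ 3
  b_3=4 ≤ 4
  b_4=4 ≤ 5
  b_5=5 ≤ 6
All bounds hold ⇒ YES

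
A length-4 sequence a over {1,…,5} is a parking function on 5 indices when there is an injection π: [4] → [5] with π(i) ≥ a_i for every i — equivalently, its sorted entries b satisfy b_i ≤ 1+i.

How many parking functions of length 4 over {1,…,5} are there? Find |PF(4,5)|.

432

Count = (5+1−4)·(5+1)^{4−1} = 2×216 = 432 (Pollak)
Check (1,3,5,3) → sorted (1,3,3,5): b_i ≤ 1+i ∀i, a PF.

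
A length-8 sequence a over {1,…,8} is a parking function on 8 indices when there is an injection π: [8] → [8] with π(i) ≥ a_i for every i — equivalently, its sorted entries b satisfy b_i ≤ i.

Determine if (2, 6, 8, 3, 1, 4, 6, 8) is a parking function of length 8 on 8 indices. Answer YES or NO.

NO

Rearranged: b = (1, 2, 3, 4, 6, 6, 8, 8).
  b_1=1 ≤ 1
  b_2=2 ≤ 2
  b_3=3 ≤ 3
  b_4=4 ≤ 4
  b_5=6 > 5
  fails at i=5 ⇒ NO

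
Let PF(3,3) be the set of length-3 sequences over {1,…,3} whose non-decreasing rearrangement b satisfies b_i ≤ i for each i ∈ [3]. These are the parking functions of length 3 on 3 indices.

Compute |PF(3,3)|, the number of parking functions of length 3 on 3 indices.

#PF = 1·4^2 = 1 · 16 = 16 [KW]
Check (1,3,2) → sorted (1,2,3): b_i ≤ i ∀i, a PF.

16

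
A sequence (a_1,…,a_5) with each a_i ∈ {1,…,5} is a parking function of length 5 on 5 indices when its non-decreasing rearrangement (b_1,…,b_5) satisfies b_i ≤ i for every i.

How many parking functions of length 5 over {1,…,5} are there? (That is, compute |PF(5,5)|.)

1296

|PF(5,5)| = (5+1−5)·(5+1)^{5−1} = 1 · 1296 = 1296 (Pollak)
E.g. (3,1,2,3,1) → sorted (1,1,2,3,3): b_i ≤ i ∀i, a PF.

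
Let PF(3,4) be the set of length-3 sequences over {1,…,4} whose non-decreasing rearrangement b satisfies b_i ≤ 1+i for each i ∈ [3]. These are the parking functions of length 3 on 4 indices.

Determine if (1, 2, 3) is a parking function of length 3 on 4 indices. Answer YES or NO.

Rearranged: b = (1, 2, 3).
  b_1=1 ≤ 2
  b_2=2 ≤ 3
  b_3=3 ≤ 4
All bounds hold ⇒ YES

YES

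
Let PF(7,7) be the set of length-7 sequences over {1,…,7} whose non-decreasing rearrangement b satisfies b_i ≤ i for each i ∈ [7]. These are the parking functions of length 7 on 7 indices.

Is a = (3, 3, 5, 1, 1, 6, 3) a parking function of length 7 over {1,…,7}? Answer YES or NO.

Rearranged: b = (1, 1, 3, 3, 3, 5, 6).
  b_1=1 ≤ 1
  b_2=1 ≤ 2
  b_3=3 ≤ 3
  b_4=3 ≤ 4
  b_5=3 ≤ 5
  b_6=5 ≤ 6
  b_7=6 ≤ 7
All bounds hold ⇒ YES

YES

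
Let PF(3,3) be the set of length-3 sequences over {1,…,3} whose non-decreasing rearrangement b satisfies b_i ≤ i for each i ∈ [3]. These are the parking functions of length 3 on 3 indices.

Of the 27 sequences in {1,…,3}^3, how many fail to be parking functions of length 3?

Count = (3−3+1)·(3+1)^(3−1) = 1×16 = 16 (Konheim–Weiss)
One tuple (3,2,3) → sorted (2,3,3): b_1=2>1, not a PF.
So 27 − 16 = 11 fail.

11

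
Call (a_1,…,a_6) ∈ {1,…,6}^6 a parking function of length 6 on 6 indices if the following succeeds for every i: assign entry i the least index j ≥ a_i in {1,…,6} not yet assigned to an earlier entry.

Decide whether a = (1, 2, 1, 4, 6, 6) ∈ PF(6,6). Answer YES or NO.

NO

Rearranged: b = (1, 1, 2, 4, 6, 6).
  b_1=1 ≤ 1
  b_2=1 ≤ 2
  b_3=2 ≤ 3
  b_4=4 ≤ 4
  b_5=6 > 5
  fails at i=5 ⇒ NO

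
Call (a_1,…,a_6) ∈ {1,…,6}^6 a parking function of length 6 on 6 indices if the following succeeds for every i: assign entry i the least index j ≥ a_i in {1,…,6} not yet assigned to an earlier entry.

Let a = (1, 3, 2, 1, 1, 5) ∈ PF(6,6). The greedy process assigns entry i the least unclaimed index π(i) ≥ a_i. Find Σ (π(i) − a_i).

8

Σπ = 6·7/2 = 21 (π permutes [6]); Σa = 1+3+2+1+1+5 = 13; disp = 21−13 = 8.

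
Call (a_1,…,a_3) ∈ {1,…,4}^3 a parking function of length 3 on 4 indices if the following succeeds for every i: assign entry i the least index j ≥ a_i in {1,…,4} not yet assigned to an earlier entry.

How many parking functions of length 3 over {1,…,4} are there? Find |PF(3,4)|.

50

|PF(3,4)| = (5−3)·5^(3−1) = 2×25 = 50 (Konheim–Weiss)
One tuple (2,3,2) → sorted (2,2,3): b_i ≤ 1+i ∀i, a PF.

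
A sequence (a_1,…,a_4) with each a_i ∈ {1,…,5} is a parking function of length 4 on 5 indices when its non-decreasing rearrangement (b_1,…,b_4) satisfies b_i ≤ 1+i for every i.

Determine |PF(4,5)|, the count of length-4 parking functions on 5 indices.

432

|PF| = (6−4)·6^(4−1) = 2 · 216 = 432
Check (2,3,5,1) → sorted (1,2,3,5): b_i ≤ 1+i ∀i, a PF.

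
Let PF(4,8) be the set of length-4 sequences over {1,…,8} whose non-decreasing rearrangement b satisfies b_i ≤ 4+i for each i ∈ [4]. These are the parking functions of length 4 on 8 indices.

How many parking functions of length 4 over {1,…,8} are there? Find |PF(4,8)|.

#PF = (8+1−4)·(8+1)^{4−1} = 5 · 729 = 3645
One tuple (1,8,6,3) → sorted (1,3,6,8): b_i ≤ 4+i ∀i, a PF.

3645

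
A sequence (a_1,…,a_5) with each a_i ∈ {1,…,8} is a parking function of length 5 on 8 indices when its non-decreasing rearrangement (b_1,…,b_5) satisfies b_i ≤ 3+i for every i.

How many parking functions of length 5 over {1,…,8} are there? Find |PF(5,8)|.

26244

Count = 4·9^4 = 4×6561 = 26244 (Pollak)
Example (1,1,6,2,1) → sorted (1,1,1,2,6): b_i ≤ 3+i ∀i, a PF.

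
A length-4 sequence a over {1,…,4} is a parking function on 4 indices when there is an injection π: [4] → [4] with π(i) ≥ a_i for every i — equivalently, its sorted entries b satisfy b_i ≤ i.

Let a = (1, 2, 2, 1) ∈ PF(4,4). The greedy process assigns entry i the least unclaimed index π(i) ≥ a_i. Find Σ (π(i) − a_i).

4

Σπ = 10 ({1..4} each once); Σa = 1+2+2+1 = 6; disp = 10−6 = 4.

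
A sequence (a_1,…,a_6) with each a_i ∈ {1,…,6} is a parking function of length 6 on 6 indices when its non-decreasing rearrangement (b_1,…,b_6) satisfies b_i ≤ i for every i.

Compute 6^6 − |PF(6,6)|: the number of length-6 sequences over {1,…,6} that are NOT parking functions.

29849

|PF(6,6)| = (6−6+1)·(6+1)^(6−1) = 1·16807 = 16807 (Pollak)
Example (2,2,5,4,3,3) → sorted (2,2,3,3,4,5): b_1=2>1, not a PF.
6^6 − 16807 = 46656 − 16807 = 29849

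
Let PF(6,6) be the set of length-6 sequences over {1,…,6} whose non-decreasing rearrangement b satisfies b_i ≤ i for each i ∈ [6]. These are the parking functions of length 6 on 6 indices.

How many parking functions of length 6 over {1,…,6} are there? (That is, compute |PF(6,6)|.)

Count = 1·7^5 = 1 · 16807 = 16807 (Pollak)
Check (6,4,1,1,3,2) → sorted (1,1,2,3,4,6): b_i ≤ i ∀i, a PF.

16807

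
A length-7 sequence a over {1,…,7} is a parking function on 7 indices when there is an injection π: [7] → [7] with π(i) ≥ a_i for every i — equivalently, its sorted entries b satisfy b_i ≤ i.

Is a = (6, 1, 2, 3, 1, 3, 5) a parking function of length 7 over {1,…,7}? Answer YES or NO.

Rearranged: b = (1, 1, 2, 3, 3, 5, 6).
  b_1=1 ≤ 1
  b_2=1 ≤ 2
  b_3=2 ≤ 3
  b_4=3 ≤ 4
  b_5=3 ≤ 5
  b_6=5 ≤ 6
  b_7=6 ≤ 7
All bounds hold ⇒ YES

YES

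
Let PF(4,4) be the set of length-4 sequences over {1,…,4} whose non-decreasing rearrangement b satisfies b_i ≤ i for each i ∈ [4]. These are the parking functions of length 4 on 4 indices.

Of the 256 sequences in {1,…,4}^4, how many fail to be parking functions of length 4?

Count = (4+1−4)·(4+1)^{4−1} = 1×125 = 125
Check (3,4,4,4) → sorted (3,4,4,4): b_1=3>1, not a PF.
Total 256; non-PF = 256−125 = 131

131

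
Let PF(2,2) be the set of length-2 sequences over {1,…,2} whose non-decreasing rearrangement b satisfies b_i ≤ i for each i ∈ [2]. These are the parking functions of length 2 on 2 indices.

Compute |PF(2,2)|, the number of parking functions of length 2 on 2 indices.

#PF = 1·3^1 = 1×3 = 3 (Pollak)
E.g. (1,2) → sorted (1,2): b_i ≤ i ∀i, a PF.

3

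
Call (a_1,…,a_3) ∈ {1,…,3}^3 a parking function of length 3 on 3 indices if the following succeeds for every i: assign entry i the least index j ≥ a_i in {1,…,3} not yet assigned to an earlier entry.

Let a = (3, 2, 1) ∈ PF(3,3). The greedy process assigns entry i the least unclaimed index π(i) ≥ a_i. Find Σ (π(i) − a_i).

0

Σπ(i) = 1+…+3 = 6; Σa = 3+2+1 = 6; disp = 6−6 = 0.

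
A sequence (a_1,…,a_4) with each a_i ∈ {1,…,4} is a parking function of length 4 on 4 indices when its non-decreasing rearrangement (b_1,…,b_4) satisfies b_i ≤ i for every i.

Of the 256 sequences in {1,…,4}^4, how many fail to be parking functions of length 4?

|PF| = (5−4)·5^(4−1) = 1·125 = 125 (Pollak)
One tuple (3,4,1,4) → sorted (1,3,4,4): b_2=3>2, not a PF.
4^4 − 125 = 256 − 125 = 131

131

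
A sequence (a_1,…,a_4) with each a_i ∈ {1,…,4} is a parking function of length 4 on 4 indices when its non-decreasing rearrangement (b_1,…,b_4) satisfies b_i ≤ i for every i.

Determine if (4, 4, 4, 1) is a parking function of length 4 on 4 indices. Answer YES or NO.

NO

Rearranged: b = (1, 4, 4, 4).
  b_1=1 ≤ 1
  b_2=4 > 2
  fails at i=2 ⇒ NO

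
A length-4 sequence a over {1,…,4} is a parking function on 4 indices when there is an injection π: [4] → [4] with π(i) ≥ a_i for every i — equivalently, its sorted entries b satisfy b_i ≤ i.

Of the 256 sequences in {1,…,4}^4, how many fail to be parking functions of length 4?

|PF(4,4)| = 1·5^3 = 1·125 = 125
Example (2,4,3,3) → sorted (2,3,3,4): b_1=2>1, not a PF.
4^4 − 125 = 256 − 125 = 131

131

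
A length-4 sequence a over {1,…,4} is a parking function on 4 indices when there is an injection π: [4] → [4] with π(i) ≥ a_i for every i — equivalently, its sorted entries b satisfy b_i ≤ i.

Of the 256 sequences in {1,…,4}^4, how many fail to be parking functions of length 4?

Count = 1·5^3 = 1×125 = 125 [KW]
Check (4,3,3,4) → sorted (3,3,4,4): b_1=3>1, not a PF.
Total 256; non-PF = 256−125 = 131

131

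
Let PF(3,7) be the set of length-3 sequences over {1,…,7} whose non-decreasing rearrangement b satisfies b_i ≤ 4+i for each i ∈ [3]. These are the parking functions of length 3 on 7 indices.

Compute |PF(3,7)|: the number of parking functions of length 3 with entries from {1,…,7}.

320

Count = (7+1−3)·(7+1)^{3−1} = 5·64 = 320 [KW]
Check (3,7,2) → sorted (2,3,7): b_i ≤ 4+i ∀i, a PF.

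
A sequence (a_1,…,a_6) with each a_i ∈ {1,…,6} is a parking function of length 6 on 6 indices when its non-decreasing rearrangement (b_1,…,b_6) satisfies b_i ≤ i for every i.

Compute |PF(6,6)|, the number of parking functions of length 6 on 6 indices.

#PF = 1·7^5 = 1 · 16807 = 16807 (Pollak)
One tuple (1,3,1,3,1,3) → sorted (1,1,1,3,3,3): b_i ≤ i ∀i, a PF.

16807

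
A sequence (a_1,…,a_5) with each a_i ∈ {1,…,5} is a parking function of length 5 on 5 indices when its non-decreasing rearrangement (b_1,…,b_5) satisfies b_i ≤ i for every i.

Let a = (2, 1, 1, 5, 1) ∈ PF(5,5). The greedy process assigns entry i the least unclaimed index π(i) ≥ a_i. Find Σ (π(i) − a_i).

5

Σπ(i) = 1+…+5 = 15; Σa = 2+1+1+5+1 = 10; disp = 15−10 = 5.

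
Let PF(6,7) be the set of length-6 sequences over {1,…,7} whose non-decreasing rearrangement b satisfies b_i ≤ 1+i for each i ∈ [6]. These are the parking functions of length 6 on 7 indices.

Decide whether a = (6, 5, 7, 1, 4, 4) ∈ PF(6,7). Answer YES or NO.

NO

Sorted: b = (1, 4, 4, 5, 6, 7).
  b_1=1 ≤ 2
  b_2=4 > 3
  fails at i=2 ⇒ NO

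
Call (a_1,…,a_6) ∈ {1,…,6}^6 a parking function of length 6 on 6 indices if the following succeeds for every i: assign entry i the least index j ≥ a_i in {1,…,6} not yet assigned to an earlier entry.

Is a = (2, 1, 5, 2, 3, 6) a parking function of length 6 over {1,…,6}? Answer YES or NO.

Sorted: b = (1, 2, 2, 3, 5, 6).
  b_1=1 ≤ 1
  b_2=2 ≤ 2
  b_3=2 ≤ 3
  b_4=3 ≤ 4
  b_5=5 ≤ 5
  b_6=6 ≤ 6
All bounds hold ⇒ YES

YES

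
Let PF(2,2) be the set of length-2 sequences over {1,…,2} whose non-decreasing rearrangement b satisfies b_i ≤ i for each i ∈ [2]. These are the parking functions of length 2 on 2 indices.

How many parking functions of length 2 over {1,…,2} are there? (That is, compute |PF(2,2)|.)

3

|PF(2,2)| = 1·3^1 = 1×3 = 3 (Konheim–Weiss)
Check (1,2) → sorted (1,2): b_i ≤ i ∀i, a PF.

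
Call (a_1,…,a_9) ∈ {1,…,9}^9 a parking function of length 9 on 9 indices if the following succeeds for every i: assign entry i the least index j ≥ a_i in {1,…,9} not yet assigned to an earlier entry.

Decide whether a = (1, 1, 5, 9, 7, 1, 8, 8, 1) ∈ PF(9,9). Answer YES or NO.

NO

Order a: b = (1, 1, 1, 1, 5, 7, 8, 8, 9).
  b_1=1 ≤ 1
  b_2=1 ≤ 2
  b_3=1 ≤ 3
  b_4=1 ≤ 4
  b_5=5 ≤ 5
  b_6=7 > 6
  fails at i=6 ⇒ NO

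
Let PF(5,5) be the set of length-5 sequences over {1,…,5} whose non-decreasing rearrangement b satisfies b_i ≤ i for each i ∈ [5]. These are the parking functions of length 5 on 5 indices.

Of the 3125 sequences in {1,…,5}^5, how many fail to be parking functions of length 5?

Count = 1·6^4 = 1×1296 = 1296 (Konheim–Weiss)
Check (3,2,3,2,4) → sorted (2,2,3,3,4): b_1=2>1, not a PF.
So 3125 − 1296 = 1829 fail.

1829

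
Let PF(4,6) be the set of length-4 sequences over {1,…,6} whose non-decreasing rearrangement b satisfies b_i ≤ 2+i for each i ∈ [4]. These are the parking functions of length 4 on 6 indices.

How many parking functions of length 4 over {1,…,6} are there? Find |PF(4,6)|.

1029

|PF(4,6)| = (6+1−4)·(6+1)^{4−1} = 3·343 = 1029 (Pollak)
Example (3,1,1,6) → sorted (1,1,3,6): b_i ≤ 2+i ∀i, a PF.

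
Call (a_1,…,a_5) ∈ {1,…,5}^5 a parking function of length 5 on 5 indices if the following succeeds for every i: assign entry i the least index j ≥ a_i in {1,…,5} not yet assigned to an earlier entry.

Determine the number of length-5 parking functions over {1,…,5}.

#PF = (5+1−5)·(5+1)^{5−1} = 1×1296 = 1296 [KW]
E.g. (5,1,1,2,2) → sorted (1,1,2,2,5): b_i ≤ i ∀i, a PF.

1296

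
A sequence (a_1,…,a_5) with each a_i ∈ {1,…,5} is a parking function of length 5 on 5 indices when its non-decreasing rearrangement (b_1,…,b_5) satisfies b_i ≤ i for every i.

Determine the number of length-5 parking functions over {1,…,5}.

#PF = (5−5+1)·(5+1)^(5−1) = 1×1296 = 1296 (Pollak)
Check (1,2,1,4,3) → sorted (1,1,2,3,4): b_i ≤ i ∀i, a PF.

1296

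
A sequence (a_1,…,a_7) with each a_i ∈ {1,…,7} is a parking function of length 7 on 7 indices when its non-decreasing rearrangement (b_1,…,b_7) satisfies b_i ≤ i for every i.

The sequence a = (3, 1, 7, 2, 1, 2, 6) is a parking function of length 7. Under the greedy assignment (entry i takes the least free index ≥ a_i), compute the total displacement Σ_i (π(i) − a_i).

6

Σπ(i) = 1+…+7 = 28; Σa = 3+1+7+2+1+2+6 = 22; disp = 28−22 = 6.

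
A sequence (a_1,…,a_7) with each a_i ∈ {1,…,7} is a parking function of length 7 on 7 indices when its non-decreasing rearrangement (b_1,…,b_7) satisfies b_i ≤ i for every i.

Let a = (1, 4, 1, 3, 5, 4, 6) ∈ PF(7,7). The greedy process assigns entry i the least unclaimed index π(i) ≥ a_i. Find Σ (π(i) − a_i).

4

Σπ(i) = 1+…+7 = 28; Σa = 1+4+1+3+5+4+6 = 24; disp = 28−24 = 4.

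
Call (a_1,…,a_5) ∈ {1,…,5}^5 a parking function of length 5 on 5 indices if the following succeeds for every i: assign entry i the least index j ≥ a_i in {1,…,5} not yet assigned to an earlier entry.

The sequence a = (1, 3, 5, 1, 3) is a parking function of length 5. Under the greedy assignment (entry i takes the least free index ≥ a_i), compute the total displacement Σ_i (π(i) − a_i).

Σπ(i) = 1+…+5 = 15; Σa = 1+3+5+1+3 = 13; disp = 15−13 = 2.

2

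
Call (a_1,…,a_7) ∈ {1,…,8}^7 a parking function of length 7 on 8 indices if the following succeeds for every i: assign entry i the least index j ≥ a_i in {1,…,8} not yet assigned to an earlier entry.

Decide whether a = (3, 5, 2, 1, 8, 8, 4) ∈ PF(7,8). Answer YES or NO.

Sorted: b = (1, 2, 3, 4, 5, 8, 8).
  b_1=1 ≤ 2
  b_2=2 ≤ 3
  b_3=3 ≤ 4
  b_4=4 ≤ 5
  b_5=5 ≤ 6
  b_6=8 > 7
  fails at i=6 ⇒ NO

NO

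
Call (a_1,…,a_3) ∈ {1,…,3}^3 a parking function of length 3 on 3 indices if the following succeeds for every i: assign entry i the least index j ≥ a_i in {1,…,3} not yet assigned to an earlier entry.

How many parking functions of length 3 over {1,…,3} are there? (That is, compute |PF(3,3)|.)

16

Count = (3+1−3)·(3+1)^{3−1} = 1·16 = 16 (Pollak)
E.g. (1,3,1) → sorted (1,1,3): b_i ≤ i ∀i, a PF.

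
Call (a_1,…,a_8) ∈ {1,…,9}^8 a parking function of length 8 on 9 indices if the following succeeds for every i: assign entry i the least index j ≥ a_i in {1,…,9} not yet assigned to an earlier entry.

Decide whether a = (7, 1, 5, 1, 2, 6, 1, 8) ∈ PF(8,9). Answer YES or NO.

Order a: b = (1, 1, 1, 2, 5, 6, 7, 8).
  b_1=1 ≤ 2
  b_2=1 ≤ 3
  b_3=1 ≤ 4
  b_4=2 ≤ 5
  b_5=5 ≤ 6
  b_6=6 ≤ 7
  b_7=7 ≤ 8
  b_8=8 ≤ 9
All bounds hold ⇒ YES

YES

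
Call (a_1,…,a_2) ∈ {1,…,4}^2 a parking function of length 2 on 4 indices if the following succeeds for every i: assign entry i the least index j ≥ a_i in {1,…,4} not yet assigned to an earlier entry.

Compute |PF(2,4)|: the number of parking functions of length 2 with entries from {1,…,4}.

15

|PF| = (4+1−2)·(4+1)^{2−1} = 3·5 = 15 (Konheim–Weiss)
Check (2,1) → sorted (1,2): b_i ≤ 2+i ∀i, a PF.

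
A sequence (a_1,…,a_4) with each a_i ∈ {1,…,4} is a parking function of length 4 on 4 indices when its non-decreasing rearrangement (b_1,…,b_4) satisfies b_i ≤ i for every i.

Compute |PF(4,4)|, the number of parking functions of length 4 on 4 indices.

Count = (4+1−4)·(4+1)^{4−1} = 1×125 = 125 (Pollak)
One tuple (1,4,2,1) → sorted (1,1,2,4): b_i ≤ i ∀i, a PF.

125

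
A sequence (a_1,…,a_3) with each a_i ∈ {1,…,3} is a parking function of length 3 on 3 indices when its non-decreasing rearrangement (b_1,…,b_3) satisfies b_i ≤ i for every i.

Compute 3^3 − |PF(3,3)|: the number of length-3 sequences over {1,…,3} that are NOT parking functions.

11

#PF = 1·4^2 = 1×16 = 16 (Pollak)
Example (3,3,3) → sorted (3,3,3): b_1=3>1, not a PF.
So 27 − 16 = 11 fail.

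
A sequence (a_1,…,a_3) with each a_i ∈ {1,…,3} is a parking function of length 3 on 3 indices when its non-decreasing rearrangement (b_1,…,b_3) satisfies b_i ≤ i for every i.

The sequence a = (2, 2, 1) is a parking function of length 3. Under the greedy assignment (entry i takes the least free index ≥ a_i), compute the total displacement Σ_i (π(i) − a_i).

1

Σπ = 3·4/2 = 6 (π permutes [3]); Σa = 2+2+1 = 5; disp = 6−5 = 1.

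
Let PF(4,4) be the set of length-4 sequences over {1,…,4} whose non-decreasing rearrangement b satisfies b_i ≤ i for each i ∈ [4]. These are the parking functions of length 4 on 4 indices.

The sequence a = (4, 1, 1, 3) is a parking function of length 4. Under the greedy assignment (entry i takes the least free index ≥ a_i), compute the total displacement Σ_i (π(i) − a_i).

1

Σπ = 10 ({1..4} each once); Σa = 4+1+1+3 = 9; disp = 10−9 = 1.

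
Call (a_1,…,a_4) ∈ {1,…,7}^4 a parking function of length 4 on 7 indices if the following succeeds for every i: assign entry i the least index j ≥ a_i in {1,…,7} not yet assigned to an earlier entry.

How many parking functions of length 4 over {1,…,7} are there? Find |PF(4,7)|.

#PF = (7+1−4)·(7+1)^{4−1} = 4×512 = 2048
E.g. (2,3,4,4) → sorted (2,3,4,4): b_i ≤ 3+i ∀i, a PF.

2048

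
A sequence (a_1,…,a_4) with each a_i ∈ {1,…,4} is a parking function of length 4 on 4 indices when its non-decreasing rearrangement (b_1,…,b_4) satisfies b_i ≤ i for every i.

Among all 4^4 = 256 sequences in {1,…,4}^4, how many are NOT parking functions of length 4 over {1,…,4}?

|PF| = (4−4+1)·(4+1)^(4−1) = 1×125 = 125 [KW]
One tuple (4,2,4,4) → sorted (2,4,4,4): b_1=2>1, not a PF.
So 256 − 125 = 131 fail.

131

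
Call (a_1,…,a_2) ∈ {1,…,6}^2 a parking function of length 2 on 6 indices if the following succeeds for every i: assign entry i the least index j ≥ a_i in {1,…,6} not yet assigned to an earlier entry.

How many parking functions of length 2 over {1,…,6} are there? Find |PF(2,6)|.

|PF(2,6)| = (6+1−2)·(6+1)^{2−1} = 5 · 7 = 35 (Pollak)
Check (5,4) → sorted (4,5): b_i ≤ 4+i ∀i, a PF.

35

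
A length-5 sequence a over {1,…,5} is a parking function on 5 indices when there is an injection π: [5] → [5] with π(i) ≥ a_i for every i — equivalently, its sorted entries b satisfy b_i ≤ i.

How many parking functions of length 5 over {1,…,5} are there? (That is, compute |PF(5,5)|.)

|PF(5,5)| = 1·6^4 = 1×1296 = 1296
One tuple (4,3,1,4,1) → sorted (1,1,3,4,4): b_i ≤ i ∀i, a PF.

1296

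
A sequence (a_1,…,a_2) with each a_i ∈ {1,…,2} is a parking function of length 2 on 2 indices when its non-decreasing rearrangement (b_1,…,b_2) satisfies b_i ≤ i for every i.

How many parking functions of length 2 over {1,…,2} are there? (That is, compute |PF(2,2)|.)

|PF(2,2)| = (2−2+1)·(2+1)^(2−1) = 1 · 3 = 3 [KW]
E.g. (1,1) → sorted (1,1): b_i ≤ i ∀i, a PF.

3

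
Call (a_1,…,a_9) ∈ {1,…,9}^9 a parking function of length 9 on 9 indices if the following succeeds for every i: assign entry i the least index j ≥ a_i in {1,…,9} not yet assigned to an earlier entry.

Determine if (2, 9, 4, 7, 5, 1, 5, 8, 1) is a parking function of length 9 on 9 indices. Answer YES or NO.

YES

Order a: b = (1, 1, 2, 4, 5, 5, 7, 8, 9).
  b_1=1 ≤ 1
  b_2=1 ≤ 2
  b_3=2 ≤ 3
  b_4=4 ≤ 4
  b_5=5 ≤ 5
  b_6=5 ≤ 6
  b_7=7 ≤ 7
  b_8=8 ≤ 8
  b_9=9 ≤ 9
All bounds hold ⇒ YES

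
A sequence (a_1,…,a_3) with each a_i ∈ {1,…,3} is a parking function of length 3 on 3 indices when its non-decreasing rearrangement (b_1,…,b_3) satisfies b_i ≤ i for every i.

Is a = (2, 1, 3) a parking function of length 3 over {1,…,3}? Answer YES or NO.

YES

Order a: b = (1, 2, 3).
  b_1=1 ≤ 1
  b_2=2 ≤ 2
  b_3=3 ≤ 3
All bounds hold ⇒ YES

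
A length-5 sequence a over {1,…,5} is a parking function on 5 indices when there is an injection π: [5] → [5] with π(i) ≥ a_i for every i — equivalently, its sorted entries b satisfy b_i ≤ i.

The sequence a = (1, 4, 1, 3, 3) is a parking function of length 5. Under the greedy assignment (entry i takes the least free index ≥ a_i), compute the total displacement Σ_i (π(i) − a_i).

Σπ(i) = 1+…+5 = 15; Σa = 1+4+1+3+3 = 12; disp = 15−12 = 3.

3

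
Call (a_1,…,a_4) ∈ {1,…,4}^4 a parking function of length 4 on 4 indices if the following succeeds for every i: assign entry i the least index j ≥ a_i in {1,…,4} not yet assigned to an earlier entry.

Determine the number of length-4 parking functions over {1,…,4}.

125

#PF = (4−4+1)·(4+1)^(4−1) = 1·125 = 125 (Pollak)
One tuple (1,2,3,2) → sorted (1,2,2,3): b_i ≤ i ∀i, a PF.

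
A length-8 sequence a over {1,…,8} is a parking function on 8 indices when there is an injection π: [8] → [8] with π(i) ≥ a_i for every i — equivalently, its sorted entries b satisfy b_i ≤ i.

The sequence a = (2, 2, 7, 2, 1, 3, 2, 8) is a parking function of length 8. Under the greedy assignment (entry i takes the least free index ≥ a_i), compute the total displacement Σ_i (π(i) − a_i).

9

Σπ = 8·9/2 = 36 (π permutes [8]); Σa = 2+2+7+2+1+3+2+8 = 27; disp = 36−27 = 9.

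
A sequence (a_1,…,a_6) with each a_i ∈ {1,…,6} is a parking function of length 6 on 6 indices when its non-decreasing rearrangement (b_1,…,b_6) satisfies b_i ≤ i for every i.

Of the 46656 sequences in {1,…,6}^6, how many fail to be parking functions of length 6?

Count = 1·7^5 = 1·16807 = 16807
One tuple (3,6,5,6,6,5) → sorted (3,5,5,6,6,6): b_1=3>1, not a PF.
6^6 − 16807 = 46656 − 16807 = 29849

29849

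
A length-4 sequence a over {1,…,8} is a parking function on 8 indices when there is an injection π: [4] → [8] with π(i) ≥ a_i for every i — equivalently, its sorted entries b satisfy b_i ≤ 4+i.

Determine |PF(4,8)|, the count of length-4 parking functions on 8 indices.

|PF(4,8)| = (9−4)·9^(4−1) = 5·729 = 3645
One tuple (8,3,4,6) → sorted (3,4,6,8): b_i ≤ 4+i ∀i, a PF.

3645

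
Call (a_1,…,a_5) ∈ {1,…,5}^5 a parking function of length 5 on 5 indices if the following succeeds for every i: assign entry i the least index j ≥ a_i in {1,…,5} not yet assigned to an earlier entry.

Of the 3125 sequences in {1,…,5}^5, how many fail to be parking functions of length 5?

Count = 1·6^4 = 1 · 1296 = 1296 (Konheim–Weiss)
E.g. (4,5,3,5,2) → sorted (2,3,4,5,5): b_1=2>1, not a PF.
5^5 − 1296 = 3125 − 1296 = 1829

1829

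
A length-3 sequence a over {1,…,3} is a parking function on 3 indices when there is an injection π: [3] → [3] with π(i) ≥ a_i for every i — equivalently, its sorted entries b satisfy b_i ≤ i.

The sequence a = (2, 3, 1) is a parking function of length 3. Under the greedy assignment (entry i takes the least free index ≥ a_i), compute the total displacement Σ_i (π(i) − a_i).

0

Σπ = 3·4/2 = 6 (π permutes [3]); Σa = 2+3+1 = 6; disp = 6−6 = 0.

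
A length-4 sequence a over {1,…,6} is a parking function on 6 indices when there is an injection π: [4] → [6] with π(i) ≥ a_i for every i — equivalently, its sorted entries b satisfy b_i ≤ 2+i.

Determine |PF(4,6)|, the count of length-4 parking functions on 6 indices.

#PF = (7−4)·7^(4−1) = 3×343 = 1029 [KW]
One tuple (4,4,6,3) → sorted (3,4,4,6): b_i ≤ 2+i ∀i, a PF.

1029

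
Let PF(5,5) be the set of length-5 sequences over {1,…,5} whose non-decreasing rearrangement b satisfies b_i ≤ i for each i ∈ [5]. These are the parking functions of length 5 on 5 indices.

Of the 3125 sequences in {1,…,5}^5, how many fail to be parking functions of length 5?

Count = (5−5+1)·(5+1)^(5−1) = 1×1296 = 1296 (Konheim–Weiss)
E.g. (3,4,5,4,4) → sorted (3,4,4,4,5): b_1=3>1, not a PF.
So 3125 − 1296 = 1829 fail.

1829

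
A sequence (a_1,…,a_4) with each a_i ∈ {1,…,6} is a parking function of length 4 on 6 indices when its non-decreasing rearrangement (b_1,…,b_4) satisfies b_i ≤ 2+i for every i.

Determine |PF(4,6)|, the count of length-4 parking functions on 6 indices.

1029

|PF| = (6−4+1)·(6+1)^(4−1) = 3 · 343 = 1029 (Pollak)
Check (4,2,6,3) → sorted (2,3,4,6): b_i ≤ 2+i ∀i, a PF.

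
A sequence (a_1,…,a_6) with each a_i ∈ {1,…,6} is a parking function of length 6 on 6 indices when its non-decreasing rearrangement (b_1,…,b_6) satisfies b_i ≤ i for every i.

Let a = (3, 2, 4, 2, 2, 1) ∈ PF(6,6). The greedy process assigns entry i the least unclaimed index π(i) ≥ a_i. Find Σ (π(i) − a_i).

Σπ = 21 ({1..6} each once); Σa = 3+2+4+2+2+1 = 14; disp = 21−14 = 7.

7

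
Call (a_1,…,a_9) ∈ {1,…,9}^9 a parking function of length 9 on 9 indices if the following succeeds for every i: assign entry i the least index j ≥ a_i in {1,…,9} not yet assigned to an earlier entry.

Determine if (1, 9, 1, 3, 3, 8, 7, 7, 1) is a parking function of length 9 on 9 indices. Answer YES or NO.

Sorted: b = (1, 1, 1, 3, 3, 7, 7, 8, 9).
  b_1=1 ≤ 1
  b_2=1 ≤ 2
  b_3=1 ≤ 3
  b_4=3 ≤ 4
  b_5=3 ≤ 5
  b_6=7 > 6
  fails at i=6 ⇒ NO

NO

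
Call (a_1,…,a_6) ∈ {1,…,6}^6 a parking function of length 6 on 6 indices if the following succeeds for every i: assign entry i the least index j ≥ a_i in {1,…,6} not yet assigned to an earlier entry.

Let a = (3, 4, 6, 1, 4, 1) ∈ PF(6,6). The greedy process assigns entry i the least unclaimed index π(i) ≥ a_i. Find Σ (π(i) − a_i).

Σπ(i) = 1+…+6 = 21; Σa = 3+4+6+1+4+1 = 19; disp = 21−19 = 2.

2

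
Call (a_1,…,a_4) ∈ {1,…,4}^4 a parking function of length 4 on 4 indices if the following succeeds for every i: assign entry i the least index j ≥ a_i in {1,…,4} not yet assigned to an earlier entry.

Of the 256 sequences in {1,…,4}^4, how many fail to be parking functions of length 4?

131

|PF(4,4)| = (4+1−4)·(4+1)^{4−1} = 1×125 = 125 (Pollak)
Example (4,4,3,2) → sorted (2,3,4,4): b_1=2>1, not a PF.
Total 256; non-PF = 256−125 = 131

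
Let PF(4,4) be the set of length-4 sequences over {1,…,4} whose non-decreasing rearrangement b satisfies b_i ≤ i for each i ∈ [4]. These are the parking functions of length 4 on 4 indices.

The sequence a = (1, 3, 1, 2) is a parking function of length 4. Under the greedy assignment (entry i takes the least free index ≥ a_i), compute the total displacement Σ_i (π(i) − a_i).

3

Σπ = 10 ({1..4} each once); Σa = 1+3+1+2 = 7; disp = 10−7 = 3.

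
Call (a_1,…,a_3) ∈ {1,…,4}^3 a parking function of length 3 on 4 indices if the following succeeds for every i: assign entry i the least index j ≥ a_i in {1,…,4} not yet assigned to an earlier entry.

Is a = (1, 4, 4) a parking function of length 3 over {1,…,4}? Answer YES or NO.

NO

Order a: b = (1, 4, 4).
  b_1=1 ≤ 2
  b_2=4 > 3
  fails at i=2 ⇒ NO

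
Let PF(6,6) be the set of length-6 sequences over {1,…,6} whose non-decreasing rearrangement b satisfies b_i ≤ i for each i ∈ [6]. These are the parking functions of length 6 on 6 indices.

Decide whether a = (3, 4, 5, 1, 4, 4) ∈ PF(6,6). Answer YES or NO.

NO

Order a: b = (1, 3, 4, 4, 4, 5).
  b_1=1 ≤ 1
  b_2=3 > 2
  fails at i=2 ⇒ NO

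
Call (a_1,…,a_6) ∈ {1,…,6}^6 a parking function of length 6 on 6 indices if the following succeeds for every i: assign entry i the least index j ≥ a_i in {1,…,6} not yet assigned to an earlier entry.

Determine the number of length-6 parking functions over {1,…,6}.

16807

|PF| = (6+1−6)·(6+1)^{6−1} = 1×16807 = 16807
One tuple (1,3,2,3,3,6) → sorted (1,2,3,3,3,6): b_i ≤ i ∀i, a PF.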